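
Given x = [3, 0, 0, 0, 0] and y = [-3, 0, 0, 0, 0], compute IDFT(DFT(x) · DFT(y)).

(x ⊛ y)[n] = Σ(m=0 to 4) x[m] · y[(n-m) mod 5]

Computing each output sample:
(x ⊛ y)[0] = -9
(x ⊛ y)[1] = 0
(x ⊛ y)[2] = 0
(x ⊛ y)[3] = 0
(x ⊛ y)[4] = 0

x ⊛ y = [-9, 0, 0, 0, 0]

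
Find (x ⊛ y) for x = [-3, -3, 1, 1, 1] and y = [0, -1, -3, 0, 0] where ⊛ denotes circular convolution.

(x ⊛ y)[n] = Σ(m=0 to 4) x[m] · y[(n-m) mod 5]

Computing each output sample:
(x ⊛ y)[0] = -4
(x ⊛ y)[1] = 0
(x ⊛ y)[2] = 12
(x ⊛ y)[3] = 8
(x ⊛ y)[4] = -4

x ⊛ y = [-4, 0, 12, 8, -4]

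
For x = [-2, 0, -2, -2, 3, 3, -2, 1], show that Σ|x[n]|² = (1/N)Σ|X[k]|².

Time domain:
Σ|x[n]|² = |-2|² + |0|² + |-2|² + |-2|² + |3|² + |3|² + |-2|² + |1|² = 35.0000

Frequency domain:
(1/8)Σ|X[k]|² = (1/8)(|-1|² + |-5.0000+4.2426i|² + |5-4i|² + |-5.0000+4.2426i|² + |-5|² + |-5.0000-4.2426i|² + |5+4i|² + |-5.0000-4.2426i|²) = (1/8)·280.0000 = 35.0000

Both sides agree, confirming Parseval's theorem.

Σ|x[n]|² = (1/N)Σ|X[k]|² = 35.0000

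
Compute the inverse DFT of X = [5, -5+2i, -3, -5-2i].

x[n] = (1/4) Σ(k=0 to 3) X[k] · e^(2πikn/4)

Computing each x[n]:
x[0] = -2
x[1] = 1
x[2] = 3
x[3] = 3

x = [-2, 1, 3, 3]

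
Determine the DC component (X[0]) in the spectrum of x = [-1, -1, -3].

X[0] = Σ(n=0 to 2) x[n] · ω_3^0 = Σ x[n]
= (-1) + (-1) + (-3)

X[0] = -5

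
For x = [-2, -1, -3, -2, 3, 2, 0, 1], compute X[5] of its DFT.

X[5] = Σ(n=0 to 7) x[n] · ω_8^(5n) where ω_8 = e^(-2πi/8)
= (-2)·ω_8^0 + (-1)·ω_8^5 + (-3)·ω_8^10 + (-2)·ω_8^15 + (3)·ω_8^20 + (2)·ω_8^25 + (0)·ω_8^30 + (1)·ω_8^35

X[5] = -5.0000-1.2426i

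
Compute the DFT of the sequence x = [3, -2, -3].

X[k] = Σ(n=0 to 2) x[n] · ω_3^(nk)
where ω_3 = e^(-2πi/3)

Computing each X[k]:
X[0] = -2
X[1] = 5.5000-0.8660i
X[2] = 5.5000+0.8660i

X = [-2, 5.5000-0.8660i, 5.5000+0.8660i]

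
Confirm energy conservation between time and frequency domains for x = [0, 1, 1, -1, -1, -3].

Time domain:
Σ|x[n]|² = |0|² + |1|² + |1|² + |-1|² + |-1|² + |-3|² = 13.0000

Frequency domain:
(1/6)Σ|X[k]|² = (1/6)(|-3|² + |-5.1962i|² + |-1.7321i|² + |3|² + |1.7321i|² + |5.1962i|²) = (1/6)·78.0000 = 13.0000

Both sides agree, confirming Parseval's theorem.

Σ|x[n]|² = (1/N)Σ|X[k]|² = 13.0000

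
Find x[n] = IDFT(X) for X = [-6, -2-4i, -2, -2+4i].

x[n] = (1/4) Σ(k=0 to 3) X[k] · e^(2πikn/4)

Computing each x[n]:
x[0] = -3
x[1] = 1
x[2] = -1
x[3] = -3

x = [-3, 1, -1, -3]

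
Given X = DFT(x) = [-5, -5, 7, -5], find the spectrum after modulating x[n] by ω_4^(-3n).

Modulation property: DFT(ω_4^(-3n)·x[n]) = X[(k-3) mod 4], so circularly shift X by 3 positions.

X[k-3] = [-5, 7, -5, -5]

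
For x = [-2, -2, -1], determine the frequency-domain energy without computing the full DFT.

Parseval: Σ|x[n]|² = (1/N)Σ|X[k]|², so Σ|X[k]|² = N·Σ|x[n]|² = 3·9.0000

Σ|X[k]|² = N·Σ|x[n]|² = 3·9.0000 = 27.0000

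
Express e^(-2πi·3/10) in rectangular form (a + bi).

ω_10^3 = e^(-2πi·3/10)
= cos(-2π·3/10) + i·sin(-2π·3/10)
= cos(-6π/10) + i·sin(-6π/10)

ω_10^3 = cos(-6π/10) + i·sin(-6π/10) = -0.3090-0.9511i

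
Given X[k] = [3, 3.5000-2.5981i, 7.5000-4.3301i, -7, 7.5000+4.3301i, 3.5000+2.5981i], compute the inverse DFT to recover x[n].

x[n] = (1/6) Σ(k=0 to 5) X[k] · e^(2πikn/6)

Computing each x[n]:
x[0] = 3
x[1] = 3
x[2] = -3
x[3] = 3
x[4] = -2
x[5] = -1

x = [3, 3, -3, 3, -2, -1]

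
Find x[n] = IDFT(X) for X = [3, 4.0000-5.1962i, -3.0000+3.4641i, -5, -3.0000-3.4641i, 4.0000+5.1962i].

x[n] = (1/6) Σ(k=0 to 5) X[k] · e^(2πikn/6)

Computing each x[n]:
x[0] = 0
x[1] = 3
x[2] = 2
x[3] = -1
x[4] = -3
x[5] = 2

x = [0, 3, 2, -1, -3, 2]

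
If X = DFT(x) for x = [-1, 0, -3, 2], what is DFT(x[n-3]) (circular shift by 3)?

Time shift by 3: X_shifted[k] = ω_4^(3k) · X[k]
Shifted x = [0, -3, 2, -1]

DFT(x[n-3]) = [-2, -2+2i, 6, -2-2i]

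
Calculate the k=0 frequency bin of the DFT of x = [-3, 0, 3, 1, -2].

X[0] = Σ(n=0 to 4) x[n] · ω_5^0 = Σ x[n]
= (-3) + (0) + (3) + (1) + (-2)

X[0] = -1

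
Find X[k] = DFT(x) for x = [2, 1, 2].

X[k] = Σ(n=0 to 2) x[n] · ω_3^(nk)
where ω_3 = e^(-2πi/3)

Computing each X[k]:
X[0] = 5
X[1] = 0.5000+0.8660i
X[2] = 0.5000-0.8660i

X = [5, 0.5000+0.8660i, 0.5000-0.8660i]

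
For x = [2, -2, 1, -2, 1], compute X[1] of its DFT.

X[1] = Σ(n=0 to 4) x[n] · ω_5^(1n) where ω_5 = e^(-2πi/5)
= (2)·ω_5^0 + (-2)·ω_5^1 + (1)·ω_5^2 + (-2)·ω_5^3 + (1)·ω_5^4

X[1] = 2.5000+1.0898i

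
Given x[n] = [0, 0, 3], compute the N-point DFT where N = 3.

X[k] = Σ(n=0 to 2) x[n] · ω_3^(nk)
where ω_3 = e^(-2πi/3)

Computing each X[k]:
X[0] = 3
X[1] = -1.5000+2.5981i
X[2] = -1.5000-2.5981i

X = [3, -1.5000+2.5981i, -1.5000-2.5981i]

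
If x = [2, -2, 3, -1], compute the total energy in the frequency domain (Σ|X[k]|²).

Parseval: Σ|x[n]|² = (1/N)Σ|X[k]|², so Σ|X[k]|² = N·Σ|x[n]|² = 4·18.0000

Σ|X[k]|² = N·Σ|x[n]|² = 4·18.0000 = 72.0000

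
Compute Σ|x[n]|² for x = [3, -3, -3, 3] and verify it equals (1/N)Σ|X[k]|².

Time domain:
Σ|x[n]|² = |3|² + |-3|² + |-3|² + |3|² = 36.0000

Frequency domain:
(1/4)Σ|X[k]|² = (1/4)(|0|² + |6+6i|² + |0|² + |6-6i|²) = (1/4)·144.0000 = 36.0000

Both sides agree, confirming Parseval's theorem.

Σ|x[n]|² = (1/N)Σ|X[k]|² = 36.0000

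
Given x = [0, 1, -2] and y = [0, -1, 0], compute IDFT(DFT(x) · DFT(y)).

(x ⊛ y)[n] = Σ(m=0 to 2) x[m] · y[(n-m) mod 3]

Computing each output sample:
(x ⊛ y)[0] = 2
(x ⊛ y)[1] = 0
(x ⊛ y)[2] = -1

x ⊛ y = [2, 0, -1]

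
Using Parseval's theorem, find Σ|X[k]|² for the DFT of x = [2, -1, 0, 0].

Parseval: Σ|x[n]|² = (1/N)Σ|X[k]|², so Σ|X[k]|² = N·Σ|x[n]|² = 4·5.0000

Σ|X[k]|² = N·Σ|x[n]|² = 4·5.0000 = 20.0000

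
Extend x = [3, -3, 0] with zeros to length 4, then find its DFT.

Original 3-point DFT: [0, 4.5000+2.5981i, 4.5000-2.5981i]
Zero-padded 4-point DFT provides frequency interpolation.

DFT_4([x, 0, ...]) = [0, 3+3i, 6, 3-3i]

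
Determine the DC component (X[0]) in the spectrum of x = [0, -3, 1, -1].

X[0] = Σ(n=0 to 3) x[n] · ω_4^0 = Σ x[n]
= (0) + (-3) + (1) + (-1)

X[0] = -3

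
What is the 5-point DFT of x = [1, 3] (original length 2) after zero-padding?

Original 2-point DFT: [4, -2]
Zero-padded 5-point DFT provides frequency interpolation.

DFT_5([x, 0, ...]) = [4, 1.9271-2.8532i, -1.4271-1.7634i, -1.4271+1.7634i, 1.9271+2.8532i]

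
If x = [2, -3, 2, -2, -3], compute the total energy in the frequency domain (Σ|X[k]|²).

Parseval: Σ|x[n]|² = (1/N)Σ|X[k]|², so Σ|X[k]|² = N·Σ|x[n]|² = 5·30.0000

Σ|X[k]|² = N·Σ|x[n]|² = 5·30.0000 = 150.0000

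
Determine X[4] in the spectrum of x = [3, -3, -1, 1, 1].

X[4] = Σ(n=0 to 4) x[n] · ω_5^(4n) where ω_5 = e^(-2πi/5)
= (3)·ω_5^0 + (-3)·ω_5^4 + (-1)·ω_5^8 + (1)·ω_5^12 + (1)·ω_5^16

X[4] = 2.3820-4.9798i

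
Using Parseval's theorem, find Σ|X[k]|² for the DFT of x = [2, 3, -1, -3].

Parseval: Σ|x[n]|² = (1/N)Σ|X[k]|², so Σ|X[k]|² = N·Σ|x[n]|² = 4·23.0000

Σ|X[k]|² = N·Σ|x[n]|² = 4·23.0000 = 92.0000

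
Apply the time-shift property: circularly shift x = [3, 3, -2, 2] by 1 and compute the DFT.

Time shift by 1: X_shifted[k] = ω_4^(1k) · X[k]
Shifted x = [2, 3, 3, -2]

DFT(x[n-1]) = [6, -1-5i, 4, -1+5i]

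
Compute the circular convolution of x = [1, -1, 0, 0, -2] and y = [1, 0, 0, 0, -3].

(x ⊛ y)[n] = Σ(m=0 to 4) x[m] · y[(n-m) mod 5]

Computing each output sample:
(x ⊛ y)[0] = 4
(x ⊛ y)[1] = -1
(x ⊛ y)[2] = 0
(x ⊛ y)[3] = 6
(x ⊛ y)[4] = -5

x ⊛ y = [4, -1, 0, 6, -5]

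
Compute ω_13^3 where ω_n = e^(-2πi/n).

ω_13^3 = e^(-2πi·3/13)
= cos(-2π·3/13) + i·sin(-2π·3/13)
= cos(-6π/13) + i·sin(-6π/13)

ω_13^3 = cos(-6π/13) + i·sin(-6π/13) = 0.1205-0.9927i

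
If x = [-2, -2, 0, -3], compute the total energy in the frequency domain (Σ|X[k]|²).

Parseval: Σ|x[n]|² = (1/N)Σ|X[k]|², so Σ|X[k]|² = N·Σ|x[n]|² = 4·17.0000

Σ|X[k]|² = N·Σ|x[n]|² = 4·17.0000 = 68.0000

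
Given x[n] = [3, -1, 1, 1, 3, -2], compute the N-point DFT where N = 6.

X[k] = Σ(n=0 to 5) x[n] · ω_6^(nk)
where ω_6 = e^(-2πi/6)

Computing each X[k]:
X[0] = 5
X[1] = -1.5000+0.8660i
X[2] = 3.5000-2.5981i
X[3] = 9
X[4] = 3.5000+2.5981i
X[5] = -1.5000-0.8660i

X = [5, -1.5000+0.8660i, 3.5000-2.5981i, 9, 3.5000+2.5981i, -1.5000-0.8660i]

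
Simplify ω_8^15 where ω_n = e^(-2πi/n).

Since ω_8^8 = 1, powers reduce modulo 8.
15 mod 8 = 7
So ω_8^15 = ω_8^7 = e^(-2πi·7/8)

ω_8^15 = ω_8^7 = 0.7071+0.7071i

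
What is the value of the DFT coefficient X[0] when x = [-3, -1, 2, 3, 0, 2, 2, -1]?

X[0] = Σ(n=0 to 7) x[n] · ω_8^0 = Σ x[n]
= (-3) + (-1) + (2) + (3) + (0) + (2) + (2) + (-1)

X[0] = 4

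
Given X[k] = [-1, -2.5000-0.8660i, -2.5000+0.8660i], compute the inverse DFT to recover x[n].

x[n] = (1/3) Σ(k=0 to 2) X[k] · e^(2πikn/3)

Computing each x[n]:
x[0] = -2
x[1] = 1
x[2] = 0

x = [-2, 1, 0]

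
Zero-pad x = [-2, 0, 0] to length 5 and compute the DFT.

Original 3-point DFT: [-2, -2, -2]
Zero-padded 5-point DFT provides frequency interpolation.

DFT_5([x, 0, ...]) = [-2, -2, -2, -2, -2]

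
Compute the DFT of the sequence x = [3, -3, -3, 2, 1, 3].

X[k] = Σ(n=0 to 5) x[n] · ω_6^(nk)
where ω_6 = e^(-2πi/6)

Computing each X[k]:
X[0] = 3
X[1] = 2.0000+8.6603i
X[2] = 6.0000+1.7321i
X[3] = -1
X[4] = 6.0000-1.7321i
X[5] = 2.0000-8.6603i

X = [3, 2.0000+8.6603i, 6.0000+1.7321i, -1, 6.0000-1.7321i, 2.0000-8.6603i]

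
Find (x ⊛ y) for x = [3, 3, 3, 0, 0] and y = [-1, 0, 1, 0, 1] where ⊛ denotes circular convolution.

(x ⊛ y)[n] = Σ(m=0 to 4) x[m] · y[(n-m) mod 5]

Computing each output sample:
(x ⊛ y)[0] = 0
(x ⊛ y)[1] = 0
(x ⊛ y)[2] = 0
(x ⊛ y)[3] = 3
(x ⊛ y)[4] = 6

x ⊛ y = [0, 0, 0, 3, 6]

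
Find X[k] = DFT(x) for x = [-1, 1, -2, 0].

X[k] = Σ(n=0 to 3) x[n] · ω_4^(nk)
where ω_4 = e^(-2πi/4)

Computing each X[k]:
X[0] = -2
X[1] = 1-1i
X[2] = -4
X[3] = 1+1i

X = [-2, 1-1i, -4, 1+1i]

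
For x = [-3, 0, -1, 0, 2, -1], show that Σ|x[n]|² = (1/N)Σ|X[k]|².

Time domain:
Σ|x[n]|² = |-3|² + |0|² + |-1|² + |0|² + |2|² + |-1|² = 15.0000

Frequency domain:
(1/6)Σ|X[k]|² = (1/6)(|-3|² + |-4.0000+1.7321i|² + |-3.0000-3.4641i|² + |-1|² + |-3.0000+3.4641i|² + |-4.0000-1.7321i|²) = (1/6)·90.0000 = 15.0000

Both sides agree, confirming Parseval's theorem.

Σ|x[n]|² = (1/N)Σ|X[k]|² = 15.0000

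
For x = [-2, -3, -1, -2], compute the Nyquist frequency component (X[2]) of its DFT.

X[2] = Σ(n=0 to 3) x[n] · ω_4^(2n) where ω_4 = e^(-2πi/4)
= (-2)·ω_4^0 + (-3)·ω_4^2 + (-1)·ω_4^4 + (-2)·ω_4^6

X[2] = 2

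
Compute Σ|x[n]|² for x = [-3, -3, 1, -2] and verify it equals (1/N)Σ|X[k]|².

Time domain:
Σ|x[n]|² = |-3|² + |-3|² + |1|² + |-2|² = 23.0000

Frequency domain:
(1/4)Σ|X[k]|² = (1/4)(|-7|² + |-4+1i|² + |3|² + |-4-1i|²) = (1/4)·92.0000 = 23.0000

Both sides agree, confirming Parseval's theorem.

Σ|x[n]|² = (1/N)Σ|X[k]|² = 23.0000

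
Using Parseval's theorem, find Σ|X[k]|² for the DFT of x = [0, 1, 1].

Parseval: Σ|x[n]|² = (1/N)Σ|X[k]|², so Σ|X[k]|² = N·Σ|x[n]|² = 3·2.0000

Σ|X[k]|² = N·Σ|x[n]|² = 3·2.0000 = 6.0000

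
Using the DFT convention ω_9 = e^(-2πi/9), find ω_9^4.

ω_9^4 = e^(-2πi·4/9)
= cos(-2π·4/9) + i·sin(-2π·4/9)
= cos(-8π/9) + i·sin(-8π/9)

ω_9^4 = cos(-8π/9) + i·sin(-8π/9) = -0.9397-0.3420i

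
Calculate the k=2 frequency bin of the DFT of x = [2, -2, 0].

X[2] = Σ(n=0 to 2) x[n] · ω_3^(2n) where ω_3 = e^(-2πi/3)
= (2)·ω_3^0 + (-2)·ω_3^2 + (0)·ω_3^4

X[2] = 3.0000-1.7321i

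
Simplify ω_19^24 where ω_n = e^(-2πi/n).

Since ω_19^19 = 1, powers reduce modulo 19.
24 mod 19 = 5
So ω_19^24 = ω_19^5 = e^(-2πi·5/19)

ω_19^24 = ω_19^5 = -0.0826-0.9966i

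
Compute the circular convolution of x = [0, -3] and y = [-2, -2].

(x ⊛ y)[n] = Σ(m=0 to 1) x[m] · y[(n-m) mod 2]

Computing each output sample:
(x ⊛ y)[0] = 6
(x ⊛ y)[1] = 6

x ⊛ y = [6, 6]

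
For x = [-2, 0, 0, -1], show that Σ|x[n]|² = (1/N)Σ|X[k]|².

Time domain:
Σ|x[n]|² = |-2|² + |0|² + |0|² + |-1|² = 5.0000

Frequency domain:
(1/4)Σ|X[k]|² = (1/4)(|-3|² + |-2-1i|² + |-1|² + |-2+1i|²) = (1/4)·20.0000 = 5.0000

Both sides agree, confirming Parseval's theorem.

Σ|x[n]|² = (1/N)Σ|X[k]|² = 5.0000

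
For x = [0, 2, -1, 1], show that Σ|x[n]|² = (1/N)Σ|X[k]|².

Time domain:
Σ|x[n]|² = |0|² + |2|² + |-1|² + |1|² = 6.0000

Frequency domain:
(1/4)Σ|X[k]|² = (1/4)(|2|² + |1-1i|² + |-4|² + |1+1i|²) = (1/4)·24.0000 = 6.0000

Both sides agree, confirming Parseval's theorem.

Σ|x[n]|² = (1/N)Σ|X[k]|² = 6.0000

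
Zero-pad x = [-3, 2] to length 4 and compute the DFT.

Original 2-point DFT: [-1, -5]
Zero-padded 4-point DFT provides frequency interpolation.

DFT_4([x, 0, ...]) = [-1, -3-2i, -5, -3+2i]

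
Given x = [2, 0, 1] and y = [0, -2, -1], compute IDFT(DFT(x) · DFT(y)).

(x ⊛ y)[n] = Σ(m=0 to 2) x[m] · y[(n-m) mod 3]

Computing each output sample:
(x ⊛ y)[0] = -2
(x ⊛ y)[1] = -5
(x ⊛ y)[2] = -2

x ⊛ y = [-2, -5, -2]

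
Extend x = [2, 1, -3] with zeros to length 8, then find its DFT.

Original 3-point DFT: [0, 3.0000-3.4641i, 3.0000+3.4641i]
Zero-padded 8-point DFT provides frequency interpolation.

DFT_8([x, 0, ...]) = [0, 2.7071+2.2929i, 5-1i, 1.2929-3.7071i, -2, 1.2929+3.7071i, 5+1i, 2.7071-2.2929i]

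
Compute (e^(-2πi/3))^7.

Since ω_3^3 = 1, powers reduce modulo 3.
7 mod 3 = 1
So ω_3^7 = ω_3^1 = e^(-2πi·1/3)

ω_3^7 = ω_3^1 = -0.5000-0.8660i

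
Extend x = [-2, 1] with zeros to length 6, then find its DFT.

Original 2-point DFT: [-1, -3]
Zero-padded 6-point DFT provides frequency interpolation.

DFT_6([x, 0, ...]) = [-1, -1.5000-0.8660i, -2.5000-0.8660i, -3, -2.5000+0.8660i, -1.5000+0.8660i]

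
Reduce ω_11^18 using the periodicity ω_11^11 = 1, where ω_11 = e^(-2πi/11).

Since ω_11^11 = 1, powers reduce modulo 11.
18 mod 11 = 7
So ω_11^18 = ω_11^7 = e^(-2πi·7/11)

ω_11^18 = ω_11^7 = -0.6549+0.7557i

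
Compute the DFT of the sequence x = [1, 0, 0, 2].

X[k] = Σ(n=0 to 3) x[n] · ω_4^(nk)
where ω_4 = e^(-2πi/4)

Computing each X[k]:
X[0] = 3
X[1] = 1+2i
X[2] = -1
X[3] = 1-2i

X = [3, 1+2i, -1, 1-2i]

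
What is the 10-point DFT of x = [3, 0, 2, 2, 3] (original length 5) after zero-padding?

Original 5-point DFT: [10, 0.6910+2.8532i, 1.8090+1.7634i, 1.8090-1.7634i, 0.6910-2.8532i]
Zero-padded 10-point DFT provides frequency interpolation.

DFT_10([x, 0, ...]) = [10, 0.5729-5.5676i, 0.6910+2.8532i, 3.9271-0.5020i, 1.8090+1.7634i, 6, 1.8090-1.7634i, 3.9271+0.5020i, 0.6910-2.8532i, 0.5729+5.5676i]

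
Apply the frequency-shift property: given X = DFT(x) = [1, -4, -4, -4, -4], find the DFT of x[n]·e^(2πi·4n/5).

Modulation property: DFT(ω_5^(-4n)·x[n]) = X[(k-4) mod 5], so circularly shift X by 4 positions.

X[k-4] = [-4, -4, -4, -4, 1]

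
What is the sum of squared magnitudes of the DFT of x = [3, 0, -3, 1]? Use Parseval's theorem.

Parseval: Σ|x[n]|² = (1/N)Σ|X[k]|², so Σ|X[k]|² = N·Σ|x[n]|² = 4·19.0000

Σ|X[k]|² = N·Σ|x[n]|² = 4·19.0000 = 76.0000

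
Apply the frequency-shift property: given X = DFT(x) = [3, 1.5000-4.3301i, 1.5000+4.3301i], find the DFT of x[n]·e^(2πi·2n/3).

Modulation property: DFT(ω_3^(-2n)·x[n]) = X[(k-2) mod 3], so circularly shift X by 2 positions.

X[k-2] = [1.5000-4.3301i, 1.5000+4.3301i, 3]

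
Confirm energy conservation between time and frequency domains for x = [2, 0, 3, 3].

Time domain:
Σ|x[n]|² = |2|² + |0|² + |3|² + |3|² = 22.0000

Frequency domain:
(1/4)Σ|X[k]|² = (1/4)(|8|² + |-1+3i|² + |2|² + |-1-3i|²) = (1/4)·88.0000 = 22.0000

Both sides agree, confirming Parseval's theorem.

Σ|x[n]|² = (1/N)Σ|X[k]|² = 22.0000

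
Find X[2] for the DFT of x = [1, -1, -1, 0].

X[2] = Σ(n=0 to 3) x[n] · ω_4^(2n) where ω_4 = e^(-2πi/4)
= (1)·ω_4^0 + (-1)·ω_4^2 + (-1)·ω_4^4 + (0)·ω_4^6

X[2] = 1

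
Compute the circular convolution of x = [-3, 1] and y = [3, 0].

(x ⊛ y)[n] = Σ(m=0 to 1) x[m] · y[(n-m) mod 2]

Computing each output sample:
(x ⊛ y)[0] = -9
(x ⊛ y)[1] = 3

x ⊛ y = [-9, 3]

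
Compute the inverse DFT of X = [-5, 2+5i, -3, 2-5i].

x[n] = (1/4) Σ(k=0 to 3) X[k] · e^(2πikn/4)

Computing each x[n]:
x[0] = -1
x[1] = -3
x[2] = -3
x[3] = 2

x = [-1, -3, -3, 2]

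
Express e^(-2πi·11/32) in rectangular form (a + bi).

ω_32^11 = e^(-2πi·11/32)
= cos(-2π·11/32) + i·sin(-2π·11/32)
= cos(-22π/32) + i·sin(-22π/32)

ω_32^11 = cos(-22π/32) + i·sin(-22π/32) = -0.5556-0.8315i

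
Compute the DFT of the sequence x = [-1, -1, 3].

X[k] = Σ(n=0 to 2) x[n] · ω_3^(nk)
where ω_3 = e^(-2πi/3)

Computing each X[k]:
X[0] = 1
X[1] = -2.0000+3.4641i
X[2] = -2.0000-3.4641i

X = [1, -2.0000+3.4641i, -2.0000-3.4641i]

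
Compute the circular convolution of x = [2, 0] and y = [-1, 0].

(x ⊛ y)[n] = Σ(m=0 to 1) x[m] · y[(n-m) mod 2]

Computing each output sample:
(x ⊛ y)[0] = -2
(x ⊛ y)[1] = 0

x ⊛ y = [-2, 0]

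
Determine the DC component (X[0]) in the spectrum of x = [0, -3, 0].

X[0] = Σ(n=0 to 2) x[n] · ω_3^0 = Σ x[n]
= (0) + (-3) + (0)

X[0] = -3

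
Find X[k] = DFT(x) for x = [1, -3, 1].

X[k] = Σ(n=0 to 2) x[n] · ω_3^(nk)
where ω_3 = e^(-2πi/3)

Computing each X[k]:
X[0] = -1
X[1] = 2.0000+3.4641i
X[2] = 2.0000-3.4641i

X = [-1, 2.0000+3.4641i, 2.0000-3.4641i]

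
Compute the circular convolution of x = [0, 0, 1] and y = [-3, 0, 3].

(x ⊛ y)[n] = Σ(m=0 to 2) x[m] · y[(n-m) mod 3]

Computing each output sample:
(x ⊛ y)[0] = 0
(x ⊛ y)[1] = 3
(x ⊛ y)[2] = -3

x ⊛ y = [0, 3, -3]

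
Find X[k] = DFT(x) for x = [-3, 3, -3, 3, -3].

X[k] = Σ(n=0 to 4) x[n] · ω_5^(nk)
where ω_5 = e^(-2πi/5)

Computing each X[k]:
X[0] = -3
X[1] = -3.0000-2.1796i
X[2] = -3.0000-9.2331i
X[3] = -3.0000+9.2331i
X[4] = -3.0000+2.1796i

X = [-3, -3.0000-2.1796i, -3.0000-9.2331i, -3.0000+9.2331i, -3.0000+2.1796i]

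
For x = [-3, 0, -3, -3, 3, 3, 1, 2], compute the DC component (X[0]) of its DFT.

X[0] = Σ(n=0 to 7) x[n] · ω_8^0 = Σ x[n]
= (-3) + (0) + (-3) + (-3) + (3) + (3) + (1) + (2)

X[0] = 0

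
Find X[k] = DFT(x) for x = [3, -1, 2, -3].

X[k] = Σ(n=0 to 3) x[n] · ω_4^(nk)
where ω_4 = e^(-2πi/4)

Computing each X[k]:
X[0] = 1
X[1] = 1-2i
X[2] = 9
X[3] = 1+2i

X = [1, 1-2i, 9, 1+2i]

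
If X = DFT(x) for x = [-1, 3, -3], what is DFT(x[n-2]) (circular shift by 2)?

Time shift by 2: X_shifted[k] = ω_3^(2k) · X[k]
Shifted x = [3, -3, -1]

DFT(x[n-2]) = [-1, 5.0000+1.7321i, 5.0000-1.7321i]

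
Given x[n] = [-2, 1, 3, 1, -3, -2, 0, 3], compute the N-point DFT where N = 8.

X[k] = Σ(n=0 to 7) x[n] · ω_8^(nk)
where ω_8 = e^(-2πi/8)

Computing each X[k]:
X[0] = 1
X[1] = 4.5355-3.7071i
X[2] = -8+5i
X[3] = -2.5355+2.2929i
X[4] = -5
X[5] = -2.5355-2.2929i
X[6] = -8-5i
X[7] = 4.5355+3.7071i

X = [1, 4.5355-3.7071i, -8+5i, -2.5355+2.2929i, -5, -2.5355-2.2929i, -8-5i, 4.5355+3.7071i]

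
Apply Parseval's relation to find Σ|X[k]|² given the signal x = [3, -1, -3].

Parseval: Σ|x[n]|² = (1/N)Σ|X[k]|², so Σ|X[k]|² = N·Σ|x[n]|² = 3·19.0000

Σ|X[k]|² = N·Σ|x[n]|² = 3·19.0000 = 57.0000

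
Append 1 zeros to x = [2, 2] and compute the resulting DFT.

Original 2-point DFT: [4, 0]
Zero-padded 3-point DFT provides frequency interpolation.

DFT_3([x, 0, ...]) = [4, 1.0000-1.7321i, 1.0000+1.7321i]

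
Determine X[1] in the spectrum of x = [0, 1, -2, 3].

X[1] = Σ(n=0 to 3) x[n] · ω_4^(1n) where ω_4 = e^(-2πi/4)
= (0)·ω_4^0 + (1)·ω_4^1 + (-2)·ω_4^2 + (3)·ω_4^3

X[1] = 2+2i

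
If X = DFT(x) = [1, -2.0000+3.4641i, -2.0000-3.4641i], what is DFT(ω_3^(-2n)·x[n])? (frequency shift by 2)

Modulation property: DFT(ω_3^(-2n)·x[n]) = X[(k-2) mod 3], so circularly shift X by 2 positions.

X[k-2] = [-2.0000+3.4641i, -2.0000-3.4641i, 1]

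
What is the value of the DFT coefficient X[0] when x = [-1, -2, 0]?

X[0] = Σ(n=0 to 2) x[n] · ω_3^0 = Σ x[n]
= (-1) + (-2) + (0)

X[0] = -3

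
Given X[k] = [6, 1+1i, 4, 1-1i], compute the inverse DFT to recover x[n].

x[n] = (1/4) Σ(k=0 to 3) X[k] · e^(2πikn/4)

Computing each x[n]:
x[0] = 3
x[1] = 0
x[2] = 2
x[3] = 1

x = [3, 0, 2, 1]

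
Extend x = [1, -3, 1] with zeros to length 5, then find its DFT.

Original 3-point DFT: [-1, 2.0000+3.4641i, 2.0000-3.4641i]
Zero-padded 5-point DFT provides frequency interpolation.

DFT_5([x, 0, ...]) = [-1, -0.7361+2.2654i, 3.7361+2.7144i, 3.7361-2.7144i, -0.7361-2.2654i]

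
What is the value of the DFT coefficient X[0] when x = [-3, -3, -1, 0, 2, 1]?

X[0] = Σ(n=0 to 5) x[n] · ω_6^0 = Σ x[n]
= (-3) + (-3) + (-1) + (0) + (2) + (1)

X[0] = -4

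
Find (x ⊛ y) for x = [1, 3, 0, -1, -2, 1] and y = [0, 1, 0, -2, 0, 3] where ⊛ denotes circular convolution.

(x ⊛ y)[n] = Σ(m=0 to 5) x[m] · y[(n-m) mod 6]

Computing each output sample:
(x ⊛ y)[0] = 12
(x ⊛ y)[1] = 5
(x ⊛ y)[2] = -2
(x ⊛ y)[3] = -8
(x ⊛ y)[4] = -4
(x ⊛ y)[5] = 1

x ⊛ y = [12, 5, -2, -8, -4, 1]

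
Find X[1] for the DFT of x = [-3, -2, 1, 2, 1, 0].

X[1] = Σ(n=0 to 5) x[n] · ω_6^(1n) where ω_6 = e^(-2πi/6)
= (-3)·ω_6^0 + (-2)·ω_6^1 + (1)·ω_6^2 + (2)·ω_6^3 + (1)·ω_6^4 + (0)·ω_6^5

X[1] = -7.0000+1.7321i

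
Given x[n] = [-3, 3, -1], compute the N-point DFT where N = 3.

X[k] = Σ(n=0 to 2) x[n] · ω_3^(nk)
where ω_3 = e^(-2πi/3)

Computing each X[k]:
X[0] = -1
X[1] = -4.0000-3.4641i
X[2] = -4.0000+3.4641i

X = [-1, -4.0000-3.4641i, -4.0000+3.4641i]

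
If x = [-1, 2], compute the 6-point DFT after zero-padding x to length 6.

Original 2-point DFT: [1, -3]
Zero-padded 6-point DFT provides frequency interpolation.

DFT_6([x, 0, ...]) = [1, -1.7321i, -2.0000-1.7321i, -3, -2.0000+1.7321i, 1.7321i]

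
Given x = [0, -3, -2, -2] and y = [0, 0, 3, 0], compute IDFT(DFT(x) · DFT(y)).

(x ⊛ y)[n] = Σ(m=0 to 3) x[m] · y[(n-m) mod 4]

Computing each output sample:
(x ⊛ y)[0] = -6
(x ⊛ y)[1] = -6
(x ⊛ y)[2] = 0
(x ⊛ y)[3] = -9

x ⊛ y = [-6, -6, 0, -9]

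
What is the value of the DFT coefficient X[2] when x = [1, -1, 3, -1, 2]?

X[2] = Σ(n=0 to 4) x[n] · ω_5^(2n) where ω_5 = e^(-2πi/5)
= (1)·ω_5^0 + (-1)·ω_5^2 + (3)·ω_5^4 + (-1)·ω_5^6 + (2)·ω_5^8

X[2] = 0.8090+5.5676i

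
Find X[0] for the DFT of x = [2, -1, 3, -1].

X[0] = Σ(n=0 to 3) x[n] · ω_4^0 = Σ x[n]
= (2) + (-1) + (3) + (-1)

X[0] = 3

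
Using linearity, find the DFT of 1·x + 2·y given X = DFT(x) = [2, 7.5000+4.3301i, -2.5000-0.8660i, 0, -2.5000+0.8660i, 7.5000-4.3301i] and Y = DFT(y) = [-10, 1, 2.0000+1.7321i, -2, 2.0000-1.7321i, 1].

By linearity: DFT(1x + 2y) = 1·DFT(x) + 2·DFT(y)
= 1·[2, 7.5000+4.3301i, -2.5000-0.8660i, 0, -2.5000+0.8660i, 7.5000-4.3301i] + 2·[-10, 1, 2.0000+1.7321i, -2, 2.0000-1.7321i, 1]

Computing element-wise:
Z[0] = 1·(2) + 2·(-10) = -18
Z[1] = 1·(7.5000+4.3301i) + 2·(1) = 9.5000+4.3301i
Z[2] = 1·(-2.5000-0.8660i) + 2·(2.0000+1.7321i) = 1.5000+2.5982i
Z[3] = 1·(0) + 2·(-2) = -4
Z[4] = 1·(-2.5000+0.8660i) + 2·(2.0000-1.7321i) = 1.5000-2.5982i
Z[5] = 1·(7.5000-4.3301i) + 2·(1) = 9.5000-4.3301i

DFT(1x + 2y) = 1·X + 2·Y = [-18, 9.5000+4.3301i, 1.5000+2.5982i, -4, 1.5000-2.5982i, 9.5000-4.3301i]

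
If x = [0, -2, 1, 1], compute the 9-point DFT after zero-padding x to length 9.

Original 4-point DFT: [0, -1+3i, 2, -1-3i]
Zero-padded 9-point DFT provides frequency interpolation.

DFT_9([x, 0, ...]) = [0, -1.8584-0.5653i, -1.7870+2.4936i, 1.5000+2.5981i, 2.1454+0.4608i, 2.1454-0.4608i, 1.5000-2.5981i, -1.7870-2.4936i, -1.8584+0.5653i]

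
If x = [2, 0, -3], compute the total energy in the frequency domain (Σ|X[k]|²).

Parseval: Σ|x[n]|² = (1/N)Σ|X[k]|², so Σ|X[k]|² = N·Σ|x[n]|² = 3·13.0000

Σ|X[k]|² = N·Σ|x[n]|² = 3·13.0000 = 39.0000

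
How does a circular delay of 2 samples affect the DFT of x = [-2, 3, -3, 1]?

Time shift by 2: X_shifted[k] = ω_4^(2k) · X[k]
Shifted x = [-3, 1, -2, 3]

DFT(x[n-2]) = [-1, -1+2i, -9, -1-2i]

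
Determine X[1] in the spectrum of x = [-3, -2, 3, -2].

X[1] = Σ(n=0 to 3) x[n] · ω_4^(1n) where ω_4 = e^(-2πi/4)
= (-3)·ω_4^0 + (-2)·ω_4^1 + (3)·ω_4^2 + (-2)·ω_4^3

X[1] = -6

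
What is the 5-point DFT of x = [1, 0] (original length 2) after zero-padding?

Original 2-point DFT: [1, 1]
Zero-padded 5-point DFT provides frequency interpolation.

DFT_5([x, 0, ...]) = [1, 1, 1, 1, 1]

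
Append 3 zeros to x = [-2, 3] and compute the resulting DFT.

Original 2-point DFT: [1, -5]
Zero-padded 5-point DFT provides frequency interpolation.

DFT_5([x, 0, ...]) = [1, -1.0729-2.8532i, -4.4271-1.7634i, -4.4271+1.7634i, -1.0729+2.8532i]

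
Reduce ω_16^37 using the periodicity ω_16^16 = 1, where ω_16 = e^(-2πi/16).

Since ω_16^16 = 1, powers reduce modulo 16.
37 mod 16 = 5
So ω_16^37 = ω_16^5 = e^(-2πi·5/16)

ω_16^37 = ω_16^5 = -0.3827-0.9239i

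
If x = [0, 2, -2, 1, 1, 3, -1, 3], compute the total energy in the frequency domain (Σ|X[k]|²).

Parseval: Σ|x[n]|² = (1/N)Σ|X[k]|², so Σ|X[k]|² = N·Σ|x[n]|² = 8·29.0000

Σ|X[k]|² = N·Σ|x[n]|² = 8·29.0000 = 232.0000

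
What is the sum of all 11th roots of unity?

Sum of all nth roots of unity equals 0 for n > 1 (geometric series with r ≠ 1).

0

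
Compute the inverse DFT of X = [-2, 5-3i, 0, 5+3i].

x[n] = (1/4) Σ(k=0 to 3) X[k] · e^(2πikn/4)

Computing each x[n]:
x[0] = 2
x[1] = 1
x[2] = -3
x[3] = -2

x = [2, 1, -3, -2]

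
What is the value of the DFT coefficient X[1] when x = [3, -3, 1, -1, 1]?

X[1] = Σ(n=0 to 4) x[n] · ω_5^(1n) where ω_5 = e^(-2πi/5)
= (3)·ω_5^0 + (-3)·ω_5^1 + (1)·ω_5^2 + (-1)·ω_5^3 + (1)·ω_5^4

X[1] = 2.3820+2.6287i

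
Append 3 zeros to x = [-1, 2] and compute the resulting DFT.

Original 2-point DFT: [1, -3]
Zero-padded 5-point DFT provides frequency interpolation.

DFT_5([x, 0, ...]) = [1, -0.3820-1.9021i, -2.6180-1.1756i, -2.6180+1.1756i, -0.3820+1.9021i]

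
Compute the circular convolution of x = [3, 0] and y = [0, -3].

(x ⊛ y)[n] = Σ(m=0 to 1) x[m] · y[(n-m) mod 2]

Computing each output sample:
(x ⊛ y)[0] = 0
(x ⊛ y)[1] = -9

x ⊛ y = [0, -9]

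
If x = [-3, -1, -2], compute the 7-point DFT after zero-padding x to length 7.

Original 3-point DFT: [-6, -1.5000-0.8660i, -1.5000+0.8660i]
Zero-padded 7-point DFT provides frequency interpolation.

DFT_7([x, 0, ...]) = [-6, -3.1784+2.7317i, -0.9755+0.1072i, -3.3460-1.1298i, -3.3460+1.1298i, -0.9755-0.1072i, -3.1784-2.7317i]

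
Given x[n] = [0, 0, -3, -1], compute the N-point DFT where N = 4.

X[k] = Σ(n=0 to 3) x[n] · ω_4^(nk)
where ω_4 = e^(-2πi/4)

Computing each X[k]:
X[0] = -4
X[1] = 3-1i
X[2] = -2
X[3] = 3+1i

X = [-4, 3-1i, -2, 3+1i]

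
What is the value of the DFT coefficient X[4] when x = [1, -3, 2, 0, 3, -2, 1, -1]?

X[4] = Σ(n=0 to 7) x[n] · ω_8^(4n) where ω_8 = e^(-2πi/8)
= (1)·ω_8^0 + (-3)·ω_8^4 + (2)·ω_8^8 + (0)·ω_8^12 + (3)·ω_8^16 + (-2)·ω_8^20 + (1)·ω_8^24 + (-1)·ω_8^28

X[4] = 13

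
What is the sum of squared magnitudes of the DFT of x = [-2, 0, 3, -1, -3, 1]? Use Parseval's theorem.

Parseval: Σ|x[n]|² = (1/N)Σ|X[k]|², so Σ|X[k]|² = N·Σ|x[n]|² = 6·24.0000

Σ|X[k]|² = N·Σ|x[n]|² = 6·24.0000 = 144.0000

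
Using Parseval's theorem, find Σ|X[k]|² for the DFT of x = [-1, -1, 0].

Parseval: Σ|x[n]|² = (1/N)Σ|X[k]|², so Σ|X[k]|² = N·Σ|x[n]|² = 3·2.0000

Σ|X[k]|² = N·Σ|x[n]|² = 3·2.0000 = 6.0000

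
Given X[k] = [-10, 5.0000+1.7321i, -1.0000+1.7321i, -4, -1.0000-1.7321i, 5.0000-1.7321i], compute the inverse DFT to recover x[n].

x[n] = (1/6) Σ(k=0 to 5) X[k] · e^(2πikn/6)

Computing each x[n]:
x[0] = -1
x[1] = -1
x[2] = -3
x[3] = -3
x[4] = -3
x[5] = 1

x = [-1, -1, -3, -3, -3, 1]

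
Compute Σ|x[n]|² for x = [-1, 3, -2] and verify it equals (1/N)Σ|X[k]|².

Time domain:
Σ|x[n]|² = |-1|² + |3|² + |-2|² = 14.0000

Frequency domain:
(1/3)Σ|X[k]|² = (1/3)(|0|² + |-1.5000-4.3301i|² + |-1.5000+4.3301i|²) = (1/3)·42.0000 = 14.0000

Both sides agree, confirming Parseval's theorem.

Σ|x[n]|² = (1/N)Σ|X[k]|² = 14.0000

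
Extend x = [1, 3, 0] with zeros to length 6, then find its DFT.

Original 3-point DFT: [4, -0.5000-2.5981i, -0.5000+2.5981i]
Zero-padded 6-point DFT provides frequency interpolation.

DFT_6([x, 0, ...]) = [4, 2.5000-2.5981i, -0.5000-2.5981i, -2, -0.5000+2.5981i, 2.5000+2.5981i]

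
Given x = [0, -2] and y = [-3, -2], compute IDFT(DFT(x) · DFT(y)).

(x ⊛ y)[n] = Σ(m=0 to 1) x[m] · y[(n-m) mod 2]

Computing each output sample:
(x ⊛ y)[0] = 4
(x ⊛ y)[1] = 6

x ⊛ y = [4, 6]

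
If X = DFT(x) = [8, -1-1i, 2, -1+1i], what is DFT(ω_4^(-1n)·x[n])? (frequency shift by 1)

Modulation property: DFT(ω_4^(-1n)·x[n]) = X[(k-1) mod 4], so circularly shift X by 1 positions.

X[k-1] = [-1+1i, 8, -1-1i, 2]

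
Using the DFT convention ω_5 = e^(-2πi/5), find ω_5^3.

ω_5^3 = e^(-2πi·3/5)
= cos(-2π·3/5) + i·sin(-2π·3/5)
= cos(-6π/5) + i·sin(-6π/5)

ω_5^3 = cos(-6π/5) + i·sin(-6π/5) = -0.8090+0.5878i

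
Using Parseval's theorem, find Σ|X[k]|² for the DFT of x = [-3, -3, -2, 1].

Parseval: Σ|x[n]|² = (1/N)Σ|X[k]|², so Σ|X[k]|² = N·Σ|x[n]|² = 4·23.0000

Σ|X[k]|² = N·Σ|x[n]|² = 4·23.0000 = 92.0000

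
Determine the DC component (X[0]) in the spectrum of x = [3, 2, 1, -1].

X[0] = Σ(n=0 to 3) x[n] · ω_4^0 = Σ x[n]
= (3) + (2) + (1) + (-1)

X[0] = 5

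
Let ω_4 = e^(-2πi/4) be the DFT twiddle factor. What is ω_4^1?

ω_4^1 = e^(-2πi·1/4)
= cos(-2π·1/4) + i·sin(-2π·1/4)
= cos(-2π/4) + i·sin(-2π/4)

ω_4^1 = cos(-2π/4) + i·sin(-2π/4) = -1i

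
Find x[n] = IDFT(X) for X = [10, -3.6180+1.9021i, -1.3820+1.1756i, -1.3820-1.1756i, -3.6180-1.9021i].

x[n] = (1/5) Σ(k=0 to 4) X[k] · e^(2πikn/5)

Computing each x[n]:
x[0] = 0
x[1] = 1
x[2] = 3
x[3] = 3
x[4] = 3

x = [0, 1, 3, 3, 3]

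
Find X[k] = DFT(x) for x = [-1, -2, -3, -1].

X[k] = Σ(n=0 to 3) x[n] · ω_4^(nk)
where ω_4 = e^(-2πi/4)

Computing each X[k]:
X[0] = -7
X[1] = 2+1i
X[2] = -1
X[3] = 2-1i

X = [-7, 2+1i, -1, 2-1i]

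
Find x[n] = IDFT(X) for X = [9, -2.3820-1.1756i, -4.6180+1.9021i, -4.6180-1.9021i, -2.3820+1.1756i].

x[n] = (1/5) Σ(k=0 to 4) X[k] · e^(2πikn/5)

Computing each x[n]:
x[0] = -1
x[1] = 3
x[2] = 3
x[3] = 1
x[4] = 3

x = [-1, 3, 3, 1, 3]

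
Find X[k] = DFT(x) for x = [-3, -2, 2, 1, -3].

X[k] = Σ(n=0 to 4) x[n] · ω_5^(nk)
where ω_5 = e^(-2πi/5)

Computing each X[k]:
X[0] = -5
X[1] = -6.9721-1.5388i
X[2] = 1.9721+0.3633i
X[3] = 1.9721-0.3633i
X[4] = -6.9721+1.5388i

X = [-5, -6.9721-1.5388i, 1.9721+0.3633i, 1.9721-0.3633i, -6.9721+1.5388i]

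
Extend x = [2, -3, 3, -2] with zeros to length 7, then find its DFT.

Original 4-point DFT: [0, -1+1i, 10, -1-1i]
Zero-padded 7-point DFT provides frequency interpolation.

DFT_7([x, 0, ...]) = [0, 1.2639+0.2885i, -1.2823+2.6628i, 7.0184+5.5970i, 7.0184-5.5970i, -1.2823-2.6628i, 1.2639-0.2885i]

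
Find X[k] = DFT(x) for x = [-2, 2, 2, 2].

X[k] = Σ(n=0 to 3) x[n] · ω_4^(nk)
where ω_4 = e^(-2πi/4)

Computing each X[k]:
X[0] = 4
X[1] = -4
X[2] = -4
X[3] = -4

X = [4, -4, -4, -4]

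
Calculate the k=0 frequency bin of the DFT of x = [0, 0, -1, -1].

X[0] = Σ(n=0 to 3) x[n] · ω_4^0 = Σ x[n]
= (0) + (0) + (-1) + (-1)

X[0] = -2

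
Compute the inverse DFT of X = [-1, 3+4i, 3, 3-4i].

x[n] = (1/4) Σ(k=0 to 3) X[k] · e^(2πikn/4)

Computing each x[n]:
x[0] = 2
x[1] = -3
x[2] = -1
x[3] = 1

x = [2, -3, -1, 1]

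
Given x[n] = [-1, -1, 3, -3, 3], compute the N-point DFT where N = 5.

X[k] = Σ(n=0 to 4) x[n] · ω_5^(nk)
where ω_5 = e^(-2πi/5)

Computing each X[k]:
X[0] = 1
X[1] = -0.3820+0.2775i
X[2] = -2.6180+8.0575i
X[3] = -2.6180-8.0575i
X[4] = -0.3820-0.2775i

X = [1, -0.3820+0.2775i, -2.6180+8.0575i, -2.6180-8.0575i, -0.3820-0.2775i]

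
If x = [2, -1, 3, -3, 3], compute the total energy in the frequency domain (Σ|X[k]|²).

Parseval: Σ|x[n]|² = (1/N)Σ|X[k]|², so Σ|X[k]|² = N·Σ|x[n]|² = 5·32.0000

Σ|X[k]|² = N·Σ|x[n]|² = 5·32.0000 = 160.0000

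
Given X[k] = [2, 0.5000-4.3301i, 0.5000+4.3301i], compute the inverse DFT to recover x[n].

x[n] = (1/3) Σ(k=0 to 2) X[k] · e^(2πikn/3)

Computing each x[n]:
x[0] = 1
x[1] = 3
x[2] = -2

x = [1, 3, -2]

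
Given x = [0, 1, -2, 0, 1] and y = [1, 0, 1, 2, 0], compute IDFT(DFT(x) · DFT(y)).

(x ⊛ y)[n] = Σ(m=0 to 4) x[m] · y[(n-m) mod 5]

Computing each output sample:
(x ⊛ y)[0] = -4
(x ⊛ y)[1] = 2
(x ⊛ y)[2] = 0
(x ⊛ y)[3] = 1
(x ⊛ y)[4] = 1

x ⊛ y = [-4, 2, 0, 1, 1]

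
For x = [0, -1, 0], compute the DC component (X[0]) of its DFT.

X[0] = Σ(n=0 to 2) x[n] · ω_3^0 = Σ x[n]
= (0) + (-1) + (0)

X[0] = -1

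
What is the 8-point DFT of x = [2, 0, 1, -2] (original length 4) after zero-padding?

Original 4-point DFT: [1, 1-2i, 5, 1+2i]
Zero-padded 8-point DFT provides frequency interpolation.

DFT_8([x, 0, ...]) = [1, 3.4142+0.4142i, 1-2i, 0.5858+2.4142i, 5, 0.5858-2.4142i, 1+2i, 3.4142-0.4142i]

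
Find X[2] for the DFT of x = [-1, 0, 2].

X[2] = Σ(n=0 to 2) x[n] · ω_3^(2n) where ω_3 = e^(-2πi/3)
= (-1)·ω_3^0 + (0)·ω_3^2 + (2)·ω_3^4

X[2] = -2.0000-1.7321i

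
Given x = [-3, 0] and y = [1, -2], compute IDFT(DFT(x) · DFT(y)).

(x ⊛ y)[n] = Σ(m=0 to 1) x[m] · y[(n-m) mod 2]

Computing each output sample:
(x ⊛ y)[0] = -3
(x ⊛ y)[1] = 6

x ⊛ y = [-3, 6]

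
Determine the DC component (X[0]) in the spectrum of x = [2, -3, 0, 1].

X[0] = Σ(n=0 to 3) x[n] · ω_4^0 = Σ x[n]
= (2) + (-3) + (0) + (1)

X[0] = 0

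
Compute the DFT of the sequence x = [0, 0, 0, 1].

X[k] = Σ(n=0 to 3) x[n] · ω_4^(nk)
where ω_4 = e^(-2πi/4)

Computing each X[k]:
X[0] = 1
X[1] = 1i
X[2] = -1
X[3] = -1i

X = [1, 1i, -1, -1i]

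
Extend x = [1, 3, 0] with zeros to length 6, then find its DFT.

Original 3-point DFT: [4, -0.5000-2.5981i, -0.5000+2.5981i]
Zero-padded 6-point DFT provides frequency interpolation.

DFT_6([x, 0, ...]) = [4, 2.5000-2.5981i, -0.5000-2.5981i, -2, -0.5000+2.5981i, 2.5000+2.5981i]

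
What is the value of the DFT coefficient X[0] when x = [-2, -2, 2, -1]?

X[0] = Σ(n=0 to 3) x[n] · ω_4^0 = Σ x[n]
= (-2) + (-2) + (2) + (-1)

X[0] = -3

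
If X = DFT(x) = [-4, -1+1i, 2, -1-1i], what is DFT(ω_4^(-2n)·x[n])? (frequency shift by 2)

Modulation property: DFT(ω_4^(-2n)·x[n]) = X[(k-2) mod 4], so circularly shift X by 2 positions.

X[k-2] = [2, -1-1i, -4, -1+1i]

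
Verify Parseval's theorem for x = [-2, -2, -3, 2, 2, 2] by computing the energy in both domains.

Time domain:
Σ|x[n]|² = |-2|² + |-2|² + |-3|² + |2|² + |2|² + |2|² = 29.0000

Frequency domain:
(1/6)Σ|X[k]|² = (1/6)(|-1|² + |-3.5000+7.7942i|² + |0.5000-0.8660i|² + |-5|² + |0.5000+0.8660i|² + |-3.5000-7.7942i|²) = (1/6)·174.0000 = 29.0000

Both sides agree, confirming Parseval's theorem.

Σ|x[n]|² = (1/N)Σ|X[k]|² = 29.0000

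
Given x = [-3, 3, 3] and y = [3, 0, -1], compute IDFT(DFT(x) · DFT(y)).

(x ⊛ y)[n] = Σ(m=0 to 2) x[m] · y[(n-m) mod 3]

Computing each output sample:
(x ⊛ y)[0] = -12
(x ⊛ y)[1] = 6
(x ⊛ y)[2] = 12

x ⊛ y = [-12, 6, 12]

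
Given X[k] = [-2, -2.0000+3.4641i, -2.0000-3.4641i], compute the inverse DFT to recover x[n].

x[n] = (1/3) Σ(k=0 to 2) X[k] · e^(2πikn/3)

Computing each x[n]:
x[0] = -2
x[1] = -2
x[2] = 2

x = [-2, -2, 2]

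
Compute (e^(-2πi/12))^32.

Since ω_12^12 = 1, powers reduce modulo 12.
32 mod 12 = 8
So ω_12^32 = ω_12^8 = e^(-2πi·8/12)

ω_12^32 = ω_12^8 = -0.5000+0.8660i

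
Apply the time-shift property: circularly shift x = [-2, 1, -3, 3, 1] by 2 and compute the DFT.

Time shift by 2: X_shifted[k] = ω_5^(2k) · X[k]
Shifted x = [3, 1, -2, 1, -3]

DFT(x[n-2]) = [0, 3.1910-2.0409i, 4.3090-5.2043i, 4.3090+5.2043i, 3.1910+2.0409i]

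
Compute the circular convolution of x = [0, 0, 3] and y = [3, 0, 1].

(x ⊛ y)[n] = Σ(m=0 to 2) x[m] · y[(n-m) mod 3]

Computing each output sample:
(x ⊛ y)[0] = 0
(x ⊛ y)[1] = 3
(x ⊛ y)[2] = 9

x ⊛ y = [0, 3, 9]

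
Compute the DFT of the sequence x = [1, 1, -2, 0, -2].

X[k] = Σ(n=0 to 4) x[n] · ω_5^(nk)
where ω_5 = e^(-2πi/5)

Computing each X[k]:
X[0] = -2
X[1] = 2.3090-1.6776i
X[2] = 1.1910-3.6655i
X[3] = 1.1910+3.6655i
X[4] = 2.3090+1.6776i

X = [-2, 2.3090-1.6776i, 1.1910-3.6655i, 1.1910+3.6655i, 2.3090+1.6776i]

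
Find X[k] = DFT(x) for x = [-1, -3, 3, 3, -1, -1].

X[k] = Σ(n=0 to 5) x[n] · ω_6^(nk)
where ω_6 = e^(-2πi/6)

Computing each X[k]:
X[0] = 0
X[1] = -7.0000-1.7321i
X[2] = 3.0000+5.1962i
X[3] = 2
X[4] = 3.0000-5.1962i
X[5] = -7.0000+1.7321i

X = [0, -7.0000-1.7321i, 3.0000+5.1962i, 2, 3.0000-5.1962i, -7.0000+1.7321i]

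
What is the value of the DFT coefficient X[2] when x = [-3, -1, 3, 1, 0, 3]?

X[2] = Σ(n=0 to 5) x[n] · ω_6^(2n) where ω_6 = e^(-2πi/6)
= (-3)·ω_6^0 + (-1)·ω_6^2 + (3)·ω_6^4 + (1)·ω_6^6 + (0)·ω_6^8 + (3)·ω_6^10

X[2] = -4.5000+6.0622i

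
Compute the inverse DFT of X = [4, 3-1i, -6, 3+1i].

x[n] = (1/4) Σ(k=0 to 3) X[k] · e^(2πikn/4)

Computing each x[n]:
x[0] = 1
x[1] = 3
x[2] = -2
x[3] = 2

x = [1, 3, -2, 2]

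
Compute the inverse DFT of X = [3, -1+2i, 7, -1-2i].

x[n] = (1/4) Σ(k=0 to 3) X[k] · e^(2πikn/4)

Computing each x[n]:
x[0] = 2
x[1] = -2
x[2] = 3
x[3] = 0

x = [2, -2, 3, 0]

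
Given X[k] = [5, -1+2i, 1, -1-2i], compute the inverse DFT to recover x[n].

x[n] = (1/4) Σ(k=0 to 3) X[k] · e^(2πikn/4)

Computing each x[n]:
x[0] = 1
x[1] = 0
x[2] = 2
x[3] = 2

x = [1, 0, 2, 2]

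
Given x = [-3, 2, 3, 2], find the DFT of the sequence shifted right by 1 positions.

Time shift by 1: X_shifted[k] = ω_4^(1k) · X[k]
Shifted x = [2, -3, 2, 3]

DFT(x[n-1]) = [4, 6i, 4, -6i]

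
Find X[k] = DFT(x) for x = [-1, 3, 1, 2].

X[k] = Σ(n=0 to 3) x[n] · ω_4^(nk)
where ω_4 = e^(-2πi/4)

Computing each X[k]:
X[0] = 5
X[1] = -2-1i
X[2] = -5
X[3] = -2+1i

X = [5, -2-1i, -5, -2+1i]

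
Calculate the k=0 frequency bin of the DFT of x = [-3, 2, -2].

X[0] = Σ(n=0 to 2) x[n] · ω_3^0 = Σ x[n]
= (-3) + (2) + (-2)

X[0] = -3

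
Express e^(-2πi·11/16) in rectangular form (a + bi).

ω_16^11 = e^(-2πi·11/16)
= cos(-2π·11/16) + i·sin(-2π·11/16)
= cos(-22π/16) + i·sin(-22π/16)

ω_16^11 = cos(-22π/16) + i·sin(-22π/16) = -0.3827+0.9239i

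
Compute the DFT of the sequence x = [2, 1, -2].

X[k] = Σ(n=0 to 2) x[n] · ω_3^(nk)
where ω_3 = e^(-2πi/3)

Computing each X[k]:
X[0] = 1
X[1] = 2.5000-2.5981i
X[2] = 2.5000+2.5981i

X = [1, 2.5000-2.5981i, 2.5000+2.5981i]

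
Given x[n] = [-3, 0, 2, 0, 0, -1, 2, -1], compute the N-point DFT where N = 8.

X[k] = Σ(n=0 to 7) x[n] · ω_8^(nk)
where ω_8 = e^(-2πi/8)

Computing each X[k]:
X[0] = -1
X[1] = -3.0000-1.4142i
X[2] = -7
X[3] = -3.0000-1.4142i
X[4] = 3
X[5] = -3.0000+1.4142i
X[6] = -7
X[7] = -3.0000+1.4142i

X = [-1, -3.0000-1.4142i, -7, -3.0000-1.4142i, 3, -3.0000+1.4142i, -7, -3.0000+1.4142i]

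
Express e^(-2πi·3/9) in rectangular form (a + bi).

ω_9^3 = e^(-2πi·3/9)
= cos(-2π·3/9) + i·sin(-2π·3/9)
= cos(-6π/9) + i·sin(-6π/9)

ω_9^3 = cos(-6π/9) + i·sin(-6π/9) = -0.5000-0.8660i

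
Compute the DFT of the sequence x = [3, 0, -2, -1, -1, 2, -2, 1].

X[k] = Σ(n=0 to 7) x[n] · ω_8^(nk)
where ω_8 = e^(-2πi/8)

Computing each X[k]:
X[0] = 0
X[1] = 4.0000+2.8284i
X[2] = 6-2i
X[3] = 4.0000+2.8284i
X[4] = -4
X[5] = 4.0000-2.8284i
X[6] = 6+2i
X[7] = 4.0000-2.8284i

X = [0, 4.0000+2.8284i, 6-2i, 4.0000+2.8284i, -4, 4.0000-2.8284i, 6+2i, 4.0000-2.8284i]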